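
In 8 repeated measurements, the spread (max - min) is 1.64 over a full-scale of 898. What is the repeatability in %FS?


Repeatability = (spread / full scale) * 100%.
R = (1.64 / 898) * 100
R = 0.183 %FS

0.183 %FS


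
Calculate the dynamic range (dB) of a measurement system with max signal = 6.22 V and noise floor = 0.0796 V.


Dynamic range = 20 * log10(Vmax / Vnoise).
DR = 20 * log10(6.22 / 0.0796)
DR = 20 * log10(78.14)
DR = 37.86 dB

37.86 dB


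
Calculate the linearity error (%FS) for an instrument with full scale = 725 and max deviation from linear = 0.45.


Linearity error = (max deviation / full scale) * 100%.
Linearity = (0.45 / 725) * 100
Linearity = 0.062 %FS

0.062 %FS


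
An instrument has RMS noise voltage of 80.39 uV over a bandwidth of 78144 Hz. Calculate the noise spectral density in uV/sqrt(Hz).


Noise spectral density = Vrms / sqrt(BW).
NSD = 80.39 / sqrt(78144)
NSD = 80.39 / 279.5425
NSD = 0.2876 uV/sqrt(Hz)

0.2876 uV/sqrt(Hz)


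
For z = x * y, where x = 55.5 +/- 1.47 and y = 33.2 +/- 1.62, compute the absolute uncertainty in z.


For a product z = x*y, the relative uncertainty is:
uz/z = sqrt((ux/x)^2 + (uy/y)^2)
Relative uncertainties: ux/x = 1.47/55.5 = 0.026486
uy/y = 1.62/33.2 = 0.048795
z = 55.5 * 33.2 = 1842.6
uz = 1842.6 * sqrt(0.026486^2 + 0.048795^2) = 102.302

102.302


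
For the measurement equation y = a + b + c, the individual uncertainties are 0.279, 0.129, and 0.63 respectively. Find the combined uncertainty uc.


For a sum of independent quantities, uc = sqrt(u1^2 + u2^2 + u3^2).
uc = sqrt(0.279^2 + 0.129^2 + 0.63^2)
uc = sqrt(0.077841 + 0.016641 + 0.3969)
uc = 0.701

0.701


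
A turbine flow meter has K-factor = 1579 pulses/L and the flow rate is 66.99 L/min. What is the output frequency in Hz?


Frequency = K * Q / 60 (converting L/min to L/s).
f = 1579 * 66.99 / 60
f = 105777.21 / 60
f = 1762.95 Hz

1762.95 Hz


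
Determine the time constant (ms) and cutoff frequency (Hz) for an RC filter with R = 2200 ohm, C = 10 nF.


Time constant: tau = R * C.
tau = 2200 * 1.00e-08 = 2.2e-05 s
tau = 0.022 ms
Cutoff frequency: fc = 1 / (2*pi*R*C).
fc = 1 / (2*pi*2.2e-05) = 7234.32 Hz

tau = 0.022 ms, fc = 7234.32 Hz


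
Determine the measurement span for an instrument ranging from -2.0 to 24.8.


Span = upper range - lower range.
Span = 24.8 - (-2.0)
Span = 26.8

26.8


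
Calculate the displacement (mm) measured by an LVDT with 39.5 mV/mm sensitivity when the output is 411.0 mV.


Displacement = Vout / sensitivity.
d = 411.0 / 39.5
d = 10.405 mm

10.405 mm


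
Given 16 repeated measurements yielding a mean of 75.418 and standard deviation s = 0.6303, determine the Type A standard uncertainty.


The standard uncertainty for Type A evaluation is u = s / sqrt(n).
u = 0.6303 / sqrt(16)
u = 0.6303 / 4.0
u = 0.1576

0.1576


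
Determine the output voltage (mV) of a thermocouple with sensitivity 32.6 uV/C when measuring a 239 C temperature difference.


The thermocouple output V = sensitivity * dT.
V = 32.6 uV/C * 239 C
V = 7791.4 uV
V = 7.791 mV

7.791 mV


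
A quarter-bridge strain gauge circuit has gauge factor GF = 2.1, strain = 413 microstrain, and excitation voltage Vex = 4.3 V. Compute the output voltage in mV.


Quarter bridge output: Vout = (GF * epsilon * Vex) / 4.
Vout = (2.1 * 413e-6 * 4.3) / 4
Vout = 0.00372939 / 4 V
Vout = 0.00093235 V = 0.9323 mV

0.9323 mV


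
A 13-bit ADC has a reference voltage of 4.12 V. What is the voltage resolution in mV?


The resolution (LSB) of an ADC is Vref / 2^n.
LSB = 4.12 / 2^13
LSB = 4.12 / 8192
LSB = 0.00050293 V = 0.50292969 mV

0.50292969 mV


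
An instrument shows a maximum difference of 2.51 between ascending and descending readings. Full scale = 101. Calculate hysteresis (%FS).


Hysteresis = (max difference / full scale) * 100%.
H = (2.51 / 101) * 100
H = 2.485 %FS

2.485 %FS


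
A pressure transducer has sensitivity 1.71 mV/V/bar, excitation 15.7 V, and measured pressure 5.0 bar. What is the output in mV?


Output = sensitivity * Vex * P.
Vout = 1.71 * 15.7 * 5.0
Vout = 26.847 * 5.0
Vout = 134.23 mV

134.23 mV


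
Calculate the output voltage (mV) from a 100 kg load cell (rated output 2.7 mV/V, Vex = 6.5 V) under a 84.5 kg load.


Vout = rated_output * Vex * (load / capacity).
Vout = 2.7 * 6.5 * (84.5 / 100)
Vout = 2.7 * 6.5 * 0.845
Vout = 14.83 mV

14.83 mV


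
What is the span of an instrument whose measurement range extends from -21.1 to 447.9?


Span = upper range - lower range.
Span = 447.9 - (-21.1)
Span = 469.0

469.0


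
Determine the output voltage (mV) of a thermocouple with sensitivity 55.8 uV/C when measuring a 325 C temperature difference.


The thermocouple output V = sensitivity * dT.
V = 55.8 uV/C * 325 C
V = 18135.0 uV
V = 18.135 mV

18.135 mV


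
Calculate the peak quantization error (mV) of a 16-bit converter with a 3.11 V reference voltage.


The maximum quantization error is +/- LSB/2.
LSB = Vref / 2^n = 3.11 / 65536 = 4.745e-05 V
Max error = LSB / 2 = 4.745e-05 / 2 = 2.373e-05 V
Max error = 0.0237 mV

0.0237 mV


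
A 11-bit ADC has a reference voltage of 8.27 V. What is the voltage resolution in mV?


The resolution (LSB) of an ADC is Vref / 2^n.
LSB = 8.27 / 2^11
LSB = 8.27 / 2048
LSB = 0.00403809 V = 4.03808594 mV

4.03808594 mV


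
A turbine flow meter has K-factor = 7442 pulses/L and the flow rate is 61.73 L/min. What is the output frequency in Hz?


Frequency = K * Q / 60 (converting L/min to L/s).
f = 7442 * 61.73 / 60
f = 459394.66 / 60
f = 7656.58 Hz

7656.58 Hz


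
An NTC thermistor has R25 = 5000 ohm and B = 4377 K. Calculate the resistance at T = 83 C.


NTC thermistor equation: Rt = R25 * exp(B * (1/T - 1/T25)).
T in Kelvin: 356.15 K, T25 = 298.15 K
1/T - 1/T25 = 1/356.15 - 1/298.15 = -0.00054621
B * (1/T - 1/T25) = 4377 * -0.00054621 = -2.3908
Rt = 5000 * exp(-2.3908) = 457.8 ohm

457.8 ohm


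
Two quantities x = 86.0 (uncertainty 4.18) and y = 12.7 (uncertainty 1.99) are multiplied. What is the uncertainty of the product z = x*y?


For a product z = x*y, the relative uncertainty is:
uz/z = sqrt((ux/x)^2 + (uy/y)^2)
Relative uncertainties: ux/x = 4.18/86.0 = 0.048605
uy/y = 1.99/12.7 = 0.156693
z = 86.0 * 12.7 = 1092.2
uz = 1092.2 * sqrt(0.048605^2 + 0.156693^2) = 179.184

179.184


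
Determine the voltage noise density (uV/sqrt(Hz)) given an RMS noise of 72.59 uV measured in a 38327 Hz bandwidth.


Noise spectral density = Vrms / sqrt(BW).
NSD = 72.59 / sqrt(38327)
NSD = 72.59 / 195.7728
NSD = 0.3708 uV/sqrt(Hz)

0.3708 uV/sqrt(Hz)


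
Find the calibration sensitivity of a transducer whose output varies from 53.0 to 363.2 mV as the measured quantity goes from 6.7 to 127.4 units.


Sensitivity = (y2 - y1) / (x2 - x1).
S = (363.2 - 53.0) / (127.4 - 6.7)
S = 310.2 / 120.7
S = 2.57 mV/unit

2.57 mV/unit


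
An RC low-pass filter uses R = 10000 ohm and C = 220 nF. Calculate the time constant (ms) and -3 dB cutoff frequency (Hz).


Time constant: tau = R * C.
tau = 10000 * 2.20e-07 = 0.0022 s
tau = 2.2 ms
Cutoff frequency: fc = 1 / (2*pi*R*C).
fc = 1 / (2*pi*0.0022) = 72.34 Hz

tau = 2.2 ms, fc = 72.34 Hz


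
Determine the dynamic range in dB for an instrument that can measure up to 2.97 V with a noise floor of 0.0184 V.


Dynamic range = 20 * log10(Vmax / Vnoise).
DR = 20 * log10(2.97 / 0.0184)
DR = 20 * log10(161.41)
DR = 44.16 dB

44.16 dB


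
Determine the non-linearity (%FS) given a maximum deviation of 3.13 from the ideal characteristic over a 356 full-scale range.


Linearity error = (max deviation / full scale) * 100%.
Linearity = (3.13 / 356) * 100
Linearity = 0.879 %FS

0.879 %FS


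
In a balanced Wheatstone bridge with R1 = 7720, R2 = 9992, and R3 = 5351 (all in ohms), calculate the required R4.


At balance: R1*R4 = R2*R3, so R4 = R2*R3/R1.
R4 = 9992 * 5351 / 7720
R4 = 53467192 / 7720
R4 = 6925.8 ohm

6925.8 ohm


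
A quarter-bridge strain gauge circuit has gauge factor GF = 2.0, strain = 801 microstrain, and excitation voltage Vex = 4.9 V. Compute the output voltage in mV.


Quarter bridge output: Vout = (GF * epsilon * Vex) / 4.
Vout = (2.0 * 801e-6 * 4.9) / 4
Vout = 0.0078498 / 4 V
Vout = 0.00196245 V = 1.9625 mV

1.9625 mV


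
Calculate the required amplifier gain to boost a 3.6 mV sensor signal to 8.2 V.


Gain = Vout / Vin (converting to same units).
G = 8.2 V / 3.6 mV
G = 8200.0 mV / 3.6 mV
G = 2277.78

2277.78


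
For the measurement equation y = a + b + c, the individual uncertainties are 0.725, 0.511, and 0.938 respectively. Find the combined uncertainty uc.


For a sum of independent quantities, uc = sqrt(u1^2 + u2^2 + u3^2).
uc = sqrt(0.725^2 + 0.511^2 + 0.938^2)
uc = sqrt(0.525625 + 0.261121 + 0.879844)
uc = 1.291

1.291


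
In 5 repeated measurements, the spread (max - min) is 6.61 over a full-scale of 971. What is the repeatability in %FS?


Repeatability = (spread / full scale) * 100%.
R = (6.61 / 971) * 100
R = 0.681 %FS

0.681 %FS


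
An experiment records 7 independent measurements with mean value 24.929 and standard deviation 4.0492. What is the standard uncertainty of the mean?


The standard uncertainty for Type A evaluation is u = s / sqrt(n).
u = 4.0492 / sqrt(7)
u = 4.0492 / 2.6458
u = 1.5305

1.5305


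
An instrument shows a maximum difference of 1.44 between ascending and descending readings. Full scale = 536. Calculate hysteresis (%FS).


Hysteresis = (max difference / full scale) * 100%.
H = (1.44 / 536) * 100
H = 0.269 %FS

0.269 %FS


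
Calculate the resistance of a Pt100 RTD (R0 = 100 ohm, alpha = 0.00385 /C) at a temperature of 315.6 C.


The RTD equation: Rt = R0 * (1 + alpha * T).
Rt = 100 * (1 + 0.00385 * 315.6)
Rt = 100 * (1 + 1.21506)
Rt = 100 * 2.21506
Rt = 221.506 ohm

221.506 ohm


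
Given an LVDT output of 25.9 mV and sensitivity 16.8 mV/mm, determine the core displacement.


Displacement = Vout / sensitivity.
d = 25.9 / 16.8
d = 1.542 mm

1.542 mm


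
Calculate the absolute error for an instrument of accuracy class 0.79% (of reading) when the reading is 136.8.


Absolute error = (accuracy% / 100) * reading.
Error = (0.79 / 100) * 136.8
Error = 0.0079 * 136.8
Error = 1.0807

1.0807


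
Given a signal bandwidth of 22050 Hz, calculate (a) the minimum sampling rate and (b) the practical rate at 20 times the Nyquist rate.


By Nyquist theorem, fs_min = 2 * fmax.
fs_min = 2 * 22050 = 44100 Hz
Practical rate = 20 * fs_min = 20 * 44100 = 882000 Hz

fs_min = 44100 Hz, fs_practical = 882000 Hz


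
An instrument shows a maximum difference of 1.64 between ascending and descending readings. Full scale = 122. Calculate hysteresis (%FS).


Hysteresis = (max difference / full scale) * 100%.
H = (1.64 / 122) * 100
H = 1.344 %FS

1.344 %FS


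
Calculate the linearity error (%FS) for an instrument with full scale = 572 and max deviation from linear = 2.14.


Linearity error = (max deviation / full scale) * 100%.
Linearity = (2.14 / 572) * 100
Linearity = 0.374 %FS

0.374 %FS


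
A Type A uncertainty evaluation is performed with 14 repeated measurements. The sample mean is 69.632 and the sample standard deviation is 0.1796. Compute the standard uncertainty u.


The standard uncertainty for Type A evaluation is u = s / sqrt(n).
u = 0.1796 / sqrt(14)
u = 0.1796 / 3.7417
u = 0.048

0.048


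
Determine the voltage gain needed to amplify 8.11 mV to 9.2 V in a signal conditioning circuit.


Gain = Vout / Vin (converting to same units).
G = 9.2 V / 8.11 mV
G = 9200.0 mV / 8.11 mV
G = 1134.4

1134.4


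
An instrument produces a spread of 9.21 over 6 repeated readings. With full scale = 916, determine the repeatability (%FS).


Repeatability = (spread / full scale) * 100%.
R = (9.21 / 916) * 100
R = 1.005 %FS

1.005 %FS


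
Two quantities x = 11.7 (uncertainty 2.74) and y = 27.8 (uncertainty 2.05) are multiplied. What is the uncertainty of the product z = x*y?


For a product z = x*y, the relative uncertainty is:
uz/z = sqrt((ux/x)^2 + (uy/y)^2)
Relative uncertainties: ux/x = 2.74/11.7 = 0.234188
uy/y = 2.05/27.8 = 0.073741
z = 11.7 * 27.8 = 325.3
uz = 325.3 * sqrt(0.234188^2 + 0.073741^2) = 79.859

79.859


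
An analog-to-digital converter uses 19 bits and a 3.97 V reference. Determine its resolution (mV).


The resolution (LSB) of an ADC is Vref / 2^n.
LSB = 3.97 / 2^19
LSB = 3.97 / 524288
LSB = 7.57e-06 V = 0.00757217 mV

0.00757217 mV


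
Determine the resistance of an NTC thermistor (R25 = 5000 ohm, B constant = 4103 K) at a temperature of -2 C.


NTC thermistor equation: Rt = R25 * exp(B * (1/T - 1/T25)).
T in Kelvin: 271.15 K, T25 = 298.15 K
1/T - 1/T25 = 1/271.15 - 1/298.15 = 0.00033398
B * (1/T - 1/T25) = 4103 * 0.00033398 = 1.3703
Rt = 5000 * exp(1.3703) = 19683.0 ohm

19683.0 ohm


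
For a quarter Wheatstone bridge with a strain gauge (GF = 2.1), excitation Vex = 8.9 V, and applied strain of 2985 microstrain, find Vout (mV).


Quarter bridge output: Vout = (GF * epsilon * Vex) / 4.
Vout = (2.1 * 2985e-6 * 8.9) / 4
Vout = 0.05578965 / 4 V
Vout = 0.01394741 V = 13.9474 mV

13.9474 mV


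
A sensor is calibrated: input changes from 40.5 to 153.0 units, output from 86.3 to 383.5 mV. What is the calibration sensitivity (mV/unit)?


Sensitivity = (y2 - y1) / (x2 - x1).
S = (383.5 - 86.3) / (153.0 - 40.5)
S = 297.2 / 112.5
S = 2.6418 mV/unit

2.6418 mV/unit


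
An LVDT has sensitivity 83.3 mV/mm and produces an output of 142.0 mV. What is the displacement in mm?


Displacement = Vout / sensitivity.
d = 142.0 / 83.3
d = 1.705 mm

1.705 mm


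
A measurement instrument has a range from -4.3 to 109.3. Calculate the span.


Span = upper range - lower range.
Span = 109.3 - (-4.3)
Span = 113.6

113.6


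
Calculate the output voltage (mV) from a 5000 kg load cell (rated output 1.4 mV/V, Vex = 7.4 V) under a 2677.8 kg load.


Vout = rated_output * Vex * (load / capacity).
Vout = 1.4 * 7.4 * (2677.8 / 5000)
Vout = 1.4 * 7.4 * 0.53556
Vout = 5.548 mV

5.548 mV


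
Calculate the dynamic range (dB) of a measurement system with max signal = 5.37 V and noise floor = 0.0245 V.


Dynamic range = 20 * log10(Vmax / Vnoise).
DR = 20 * log10(5.37 / 0.0245)
DR = 20 * log10(219.18)
DR = 46.82 dB

46.82 dB


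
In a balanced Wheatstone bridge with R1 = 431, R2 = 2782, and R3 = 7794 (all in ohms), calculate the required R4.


At balance: R1*R4 = R2*R3, so R4 = R2*R3/R1.
R4 = 2782 * 7794 / 431
R4 = 21682908 / 431
R4 = 50308.37 ohm

50308.37 ohm


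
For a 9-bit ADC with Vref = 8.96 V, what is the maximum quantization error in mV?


The maximum quantization error is +/- LSB/2.
LSB = Vref / 2^n = 8.96 / 512 = 0.0175 V
Max error = LSB / 2 = 0.0175 / 2 = 0.00875 V
Max error = 8.75 mV

8.75 mV


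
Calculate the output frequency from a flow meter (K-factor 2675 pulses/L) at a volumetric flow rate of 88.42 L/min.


Frequency = K * Q / 60 (converting L/min to L/s).
f = 2675 * 88.42 / 60
f = 236523.5 / 60
f = 3942.06 Hz

3942.06 Hz


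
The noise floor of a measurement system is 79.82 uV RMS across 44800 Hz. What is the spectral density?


Noise spectral density = Vrms / sqrt(BW).
NSD = 79.82 / sqrt(44800)
NSD = 79.82 / 211.6601
NSD = 0.3771 uV/sqrt(Hz)

0.3771 uV/sqrt(Hz)


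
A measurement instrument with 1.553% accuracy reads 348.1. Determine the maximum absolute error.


Absolute error = (accuracy% / 100) * reading.
Error = (1.553 / 100) * 348.1
Error = 0.01553 * 348.1
Error = 5.406

5.406


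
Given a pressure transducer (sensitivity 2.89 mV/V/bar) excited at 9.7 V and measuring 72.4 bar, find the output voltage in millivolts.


Output = sensitivity * Vex * P.
Vout = 2.89 * 9.7 * 72.4
Vout = 28.033 * 72.4
Vout = 2029.59 mV

2029.59 mV


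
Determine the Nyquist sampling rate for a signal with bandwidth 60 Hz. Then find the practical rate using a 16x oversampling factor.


By Nyquist theorem, fs_min = 2 * fmax.
fs_min = 2 * 60 = 120 Hz
Practical rate = 16 * fs_min = 16 * 120 = 1920 Hz

fs_min = 120 Hz, fs_practical = 1920 Hz


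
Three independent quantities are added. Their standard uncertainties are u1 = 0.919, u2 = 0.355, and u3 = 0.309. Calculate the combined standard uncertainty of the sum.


For a sum of independent quantities, uc = sqrt(u1^2 + u2^2 + u3^2).
uc = sqrt(0.919^2 + 0.355^2 + 0.309^2)
uc = sqrt(0.844561 + 0.126025 + 0.095481)
uc = 1.0325

1.0325


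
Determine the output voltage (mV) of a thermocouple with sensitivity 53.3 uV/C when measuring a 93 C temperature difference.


The thermocouple output V = sensitivity * dT.
V = 53.3 uV/C * 93 C
V = 4956.9 uV
V = 4.957 mV

4.957 mV


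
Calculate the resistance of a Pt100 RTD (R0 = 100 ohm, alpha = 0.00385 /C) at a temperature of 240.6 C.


The RTD equation: Rt = R0 * (1 + alpha * T).
Rt = 100 * (1 + 0.00385 * 240.6)
Rt = 100 * (1 + 0.92631)
Rt = 100 * 1.92631
Rt = 192.631 ohm

192.631 ohm


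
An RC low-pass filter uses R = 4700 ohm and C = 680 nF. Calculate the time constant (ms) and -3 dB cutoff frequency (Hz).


Time constant: tau = R * C.
tau = 4700 * 6.80e-07 = 0.003196 s
tau = 3.196 ms
Cutoff frequency: fc = 1 / (2*pi*R*C).
fc = 1 / (2*pi*0.003196) = 49.8 Hz

tau = 3.196 ms, fc = 49.8 Hz


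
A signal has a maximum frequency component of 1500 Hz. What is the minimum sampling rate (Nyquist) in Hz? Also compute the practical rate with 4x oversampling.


By Nyquist theorem, fs_min = 2 * fmax.
fs_min = 2 * 1500 = 3000 Hz
Practical rate = 4 * fs_min = 4 * 3000 = 12000 Hz

fs_min = 3000 Hz, fs_practical = 12000 Hz


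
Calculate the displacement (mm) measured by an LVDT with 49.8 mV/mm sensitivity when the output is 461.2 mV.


Displacement = Vout / sensitivity.
d = 461.2 / 49.8
d = 9.261 mm

9.261 mm


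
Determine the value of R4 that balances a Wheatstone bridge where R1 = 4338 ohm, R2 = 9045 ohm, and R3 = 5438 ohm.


At balance: R1*R4 = R2*R3, so R4 = R2*R3/R1.
R4 = 9045 * 5438 / 4338
R4 = 49186710 / 4338
R4 = 11338.57 ohm

11338.57 ohm


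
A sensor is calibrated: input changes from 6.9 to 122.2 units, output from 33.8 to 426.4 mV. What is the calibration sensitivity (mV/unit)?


Sensitivity = (y2 - y1) / (x2 - x1).
S = (426.4 - 33.8) / (122.2 - 6.9)
S = 392.6 / 115.3
S = 3.405 mV/unit

3.405 mV/unit


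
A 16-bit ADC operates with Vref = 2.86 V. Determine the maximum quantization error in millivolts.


The maximum quantization error is +/- LSB/2.
LSB = Vref / 2^n = 2.86 / 65536 = 4.364e-05 V
Max error = LSB / 2 = 4.364e-05 / 2 = 2.182e-05 V
Max error = 0.0218 mV

0.0218 mV


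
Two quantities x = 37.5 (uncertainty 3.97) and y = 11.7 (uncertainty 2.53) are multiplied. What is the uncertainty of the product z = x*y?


For a product z = x*y, the relative uncertainty is:
uz/z = sqrt((ux/x)^2 + (uy/y)^2)
Relative uncertainties: ux/x = 3.97/37.5 = 0.105867
uy/y = 2.53/11.7 = 0.216239
z = 37.5 * 11.7 = 438.8
uz = 438.8 * sqrt(0.105867^2 + 0.216239^2) = 105.635

105.635


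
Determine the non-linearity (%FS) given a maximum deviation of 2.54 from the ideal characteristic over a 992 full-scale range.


Linearity error = (max deviation / full scale) * 100%.
Linearity = (2.54 / 992) * 100
Linearity = 0.256 %FS

0.256 %FS


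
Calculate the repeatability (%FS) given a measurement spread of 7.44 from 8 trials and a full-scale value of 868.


Repeatability = (spread / full scale) * 100%.
R = (7.44 / 868) * 100
R = 0.857 %FS

0.857 %FS


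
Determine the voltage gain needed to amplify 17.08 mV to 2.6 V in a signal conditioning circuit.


Gain = Vout / Vin (converting to same units).
G = 2.6 V / 17.08 mV
G = 2600.0 mV / 17.08 mV
G = 152.22

152.22


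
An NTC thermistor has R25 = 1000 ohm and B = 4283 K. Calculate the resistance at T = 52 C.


NTC thermistor equation: Rt = R25 * exp(B * (1/T - 1/T25)).
T in Kelvin: 325.15 K, T25 = 298.15 K
1/T - 1/T25 = 1/325.15 - 1/298.15 = -0.00027851
B * (1/T - 1/T25) = 4283 * -0.00027851 = -1.1929
Rt = 1000 * exp(-1.1929) = 303.3 ohm

303.3 ohm


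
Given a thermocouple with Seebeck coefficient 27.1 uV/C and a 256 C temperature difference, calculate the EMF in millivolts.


The thermocouple output V = sensitivity * dT.
V = 27.1 uV/C * 256 C
V = 6937.6 uV
V = 6.938 mV

6.938 mV


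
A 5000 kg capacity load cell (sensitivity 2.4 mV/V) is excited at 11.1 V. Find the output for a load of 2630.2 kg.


Vout = rated_output * Vex * (load / capacity).
Vout = 2.4 * 11.1 * (2630.2 / 5000)
Vout = 2.4 * 11.1 * 0.52604
Vout = 14.014 mV

14.014 mV


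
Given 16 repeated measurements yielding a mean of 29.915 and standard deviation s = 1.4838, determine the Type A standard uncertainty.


The standard uncertainty for Type A evaluation is u = s / sqrt(n).
u = 1.4838 / sqrt(16)
u = 1.4838 / 4.0
u = 0.371

0.371


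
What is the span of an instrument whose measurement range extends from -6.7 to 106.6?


Span = upper range - lower range.
Span = 106.6 - (-6.7)
Span = 113.3

113.3


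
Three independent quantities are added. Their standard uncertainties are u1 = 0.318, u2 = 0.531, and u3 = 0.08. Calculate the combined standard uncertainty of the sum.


For a sum of independent quantities, uc = sqrt(u1^2 + u2^2 + u3^2).
uc = sqrt(0.318^2 + 0.531^2 + 0.08^2)
uc = sqrt(0.101124 + 0.281961 + 0.0064)
uc = 0.6241

0.6241


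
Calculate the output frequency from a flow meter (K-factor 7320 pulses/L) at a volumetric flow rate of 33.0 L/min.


Frequency = K * Q / 60 (converting L/min to L/s).
f = 7320 * 33.0 / 60
f = 241560.0 / 60
f = 4026.0 Hz

4026.0 Hz


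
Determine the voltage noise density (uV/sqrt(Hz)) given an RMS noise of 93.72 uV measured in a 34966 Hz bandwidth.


Noise spectral density = Vrms / sqrt(BW).
NSD = 93.72 / sqrt(34966)
NSD = 93.72 / 186.992
NSD = 0.5012 uV/sqrt(Hz)

0.5012 uV/sqrt(Hz)


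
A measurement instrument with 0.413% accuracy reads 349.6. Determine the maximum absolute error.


Absolute error = (accuracy% / 100) * reading.
Error = (0.413 / 100) * 349.6
Error = 0.00413 * 349.6
Error = 1.4438

1.4438


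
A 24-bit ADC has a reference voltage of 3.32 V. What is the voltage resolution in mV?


The resolution (LSB) of an ADC is Vref / 2^n.
LSB = 3.32 / 2^24
LSB = 3.32 / 16777216
LSB = 2e-07 V = 0.00019789 mV

0.00019789 mV


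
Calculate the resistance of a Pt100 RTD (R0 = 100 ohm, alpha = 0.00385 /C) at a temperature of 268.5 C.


The RTD equation: Rt = R0 * (1 + alpha * T).
Rt = 100 * (1 + 0.00385 * 268.5)
Rt = 100 * (1 + 1.033725)
Rt = 100 * 2.033725
Rt = 203.373 ohm

203.373 ohm


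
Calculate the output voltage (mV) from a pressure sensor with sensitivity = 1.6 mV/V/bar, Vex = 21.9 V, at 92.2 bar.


Output = sensitivity * Vex * P.
Vout = 1.6 * 21.9 * 92.2
Vout = 35.04 * 92.2
Vout = 3230.69 mV

3230.69 mV


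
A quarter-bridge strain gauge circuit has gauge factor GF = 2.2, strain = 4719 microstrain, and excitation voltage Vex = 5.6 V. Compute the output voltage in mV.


Quarter bridge output: Vout = (GF * epsilon * Vex) / 4.
Vout = (2.2 * 4719e-6 * 5.6) / 4
Vout = 0.05813808 / 4 V
Vout = 0.01453452 V = 14.5345 mV

14.5345 mV


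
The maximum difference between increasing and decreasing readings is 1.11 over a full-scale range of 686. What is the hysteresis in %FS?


Hysteresis = (max difference / full scale) * 100%.
H = (1.11 / 686) * 100
H = 0.162 %FS

0.162 %FS


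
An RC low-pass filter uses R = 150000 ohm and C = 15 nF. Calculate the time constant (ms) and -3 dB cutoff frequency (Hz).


Time constant: tau = R * C.
tau = 150000 * 1.50e-08 = 0.00225 s
tau = 2.25 ms
Cutoff frequency: fc = 1 / (2*pi*R*C).
fc = 1 / (2*pi*0.00225) = 70.74 Hz

tau = 2.25 ms, fc = 70.74 Hz


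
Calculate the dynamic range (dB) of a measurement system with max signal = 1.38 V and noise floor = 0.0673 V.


Dynamic range = 20 * log10(Vmax / Vnoise).
DR = 20 * log10(1.38 / 0.0673)
DR = 20 * log10(20.51)
DR = 26.24 dB

26.24 dB


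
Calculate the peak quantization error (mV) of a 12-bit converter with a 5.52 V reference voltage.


The maximum quantization error is +/- LSB/2.
LSB = Vref / 2^n = 5.52 / 4096 = 0.00134766 V
Max error = LSB / 2 = 0.00134766 / 2 = 0.00067383 V
Max error = 0.6738 mV

0.6738 mV


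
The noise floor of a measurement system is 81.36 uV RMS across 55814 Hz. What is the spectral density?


Noise spectral density = Vrms / sqrt(BW).
NSD = 81.36 / sqrt(55814)
NSD = 81.36 / 236.2499
NSD = 0.3444 uV/sqrt(Hz)

0.3444 uV/sqrt(Hz)


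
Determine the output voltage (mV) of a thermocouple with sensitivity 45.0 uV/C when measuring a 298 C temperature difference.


The thermocouple output V = sensitivity * dT.
V = 45.0 uV/C * 298 C
V = 13410.0 uV
V = 13.41 mV

13.41 mV


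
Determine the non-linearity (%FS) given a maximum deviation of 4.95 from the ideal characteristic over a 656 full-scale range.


Linearity error = (max deviation / full scale) * 100%.
Linearity = (4.95 / 656) * 100
Linearity = 0.755 %FS

0.755 %FS


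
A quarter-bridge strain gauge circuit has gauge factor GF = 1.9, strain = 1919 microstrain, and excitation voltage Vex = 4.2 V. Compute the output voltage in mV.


Quarter bridge output: Vout = (GF * epsilon * Vex) / 4.
Vout = (1.9 * 1919e-6 * 4.2) / 4
Vout = 0.01531362 / 4 V
Vout = 0.00382841 V = 3.8284 mV

3.8284 mV


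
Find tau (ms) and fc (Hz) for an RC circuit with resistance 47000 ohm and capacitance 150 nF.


Time constant: tau = R * C.
tau = 47000 * 1.50e-07 = 0.00705 s
tau = 7.05 ms
Cutoff frequency: fc = 1 / (2*pi*R*C).
fc = 1 / (2*pi*0.00705) = 22.58 Hz

tau = 7.05 ms, fc = 22.58 Hz


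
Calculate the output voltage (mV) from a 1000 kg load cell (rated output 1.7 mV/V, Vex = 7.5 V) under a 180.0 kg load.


Vout = rated_output * Vex * (load / capacity).
Vout = 1.7 * 7.5 * (180.0 / 1000)
Vout = 1.7 * 7.5 * 0.18
Vout = 2.295 mV

2.295 mV


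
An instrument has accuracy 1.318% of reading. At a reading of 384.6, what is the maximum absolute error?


Absolute error = (accuracy% / 100) * reading.
Error = (1.318 / 100) * 384.6
Error = 0.01318 * 384.6
Error = 5.069

5.069


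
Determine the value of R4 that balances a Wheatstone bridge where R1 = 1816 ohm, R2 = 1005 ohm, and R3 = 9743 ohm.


At balance: R1*R4 = R2*R3, so R4 = R2*R3/R1.
R4 = 1005 * 9743 / 1816
R4 = 9791715 / 1816
R4 = 5391.91 ohm

5391.91 ohm


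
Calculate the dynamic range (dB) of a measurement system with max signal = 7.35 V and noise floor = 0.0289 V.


Dynamic range = 20 * log10(Vmax / Vnoise).
DR = 20 * log10(7.35 / 0.0289)
DR = 20 * log10(254.33)
DR = 48.11 dB

48.11 dB


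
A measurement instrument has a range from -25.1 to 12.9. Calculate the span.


Span = upper range - lower range.
Span = 12.9 - (-25.1)
Span = 38.0

38.0


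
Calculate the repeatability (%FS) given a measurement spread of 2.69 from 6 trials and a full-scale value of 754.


Repeatability = (spread / full scale) * 100%.
R = (2.69 / 754) * 100
R = 0.357 %FS

0.357 %FS


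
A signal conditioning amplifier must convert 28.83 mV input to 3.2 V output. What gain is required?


Gain = Vout / Vin (converting to same units).
G = 3.2 V / 28.83 mV
G = 3200.0 mV / 28.83 mV
G = 111.0

111.0


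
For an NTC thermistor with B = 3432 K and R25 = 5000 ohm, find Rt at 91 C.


NTC thermistor equation: Rt = R25 * exp(B * (1/T - 1/T25)).
T in Kelvin: 364.15 K, T25 = 298.15 K
1/T - 1/T25 = 1/364.15 - 1/298.15 = -0.0006079
B * (1/T - 1/T25) = 3432 * -0.0006079 = -2.0863
Rt = 5000 * exp(-2.0863) = 620.7 ohm

620.7 ohm


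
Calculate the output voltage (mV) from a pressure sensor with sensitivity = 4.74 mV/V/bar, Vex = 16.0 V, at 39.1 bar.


Output = sensitivity * Vex * P.
Vout = 4.74 * 16.0 * 39.1
Vout = 75.84 * 39.1
Vout = 2965.34 mV

2965.34 mV


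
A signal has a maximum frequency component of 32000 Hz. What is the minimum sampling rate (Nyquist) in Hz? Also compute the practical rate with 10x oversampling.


By Nyquist theorem, fs_min = 2 * fmax.
fs_min = 2 * 32000 = 64000 Hz
Practical rate = 10 * fs_min = 10 * 64000 = 640000 Hz

fs_min = 64000 Hz, fs_practical = 640000 Hz


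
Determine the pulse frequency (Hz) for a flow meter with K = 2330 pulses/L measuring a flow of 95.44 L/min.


Frequency = K * Q / 60 (converting L/min to L/s).
f = 2330 * 95.44 / 60
f = 222375.2 / 60
f = 3706.25 Hz

3706.25 Hz


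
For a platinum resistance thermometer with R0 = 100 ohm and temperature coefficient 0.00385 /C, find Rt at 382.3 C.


The RTD equation: Rt = R0 * (1 + alpha * T).
Rt = 100 * (1 + 0.00385 * 382.3)
Rt = 100 * (1 + 1.471855)
Rt = 100 * 2.471855
Rt = 247.186 ohm

247.186 ohm


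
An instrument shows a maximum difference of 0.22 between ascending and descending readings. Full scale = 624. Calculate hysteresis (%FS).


Hysteresis = (max difference / full scale) * 100%.
H = (0.22 / 624) * 100
H = 0.035 %FS

0.035 %FS


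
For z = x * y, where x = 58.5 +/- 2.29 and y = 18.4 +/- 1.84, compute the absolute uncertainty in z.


For a product z = x*y, the relative uncertainty is:
uz/z = sqrt((ux/x)^2 + (uy/y)^2)
Relative uncertainties: ux/x = 2.29/58.5 = 0.039145
uy/y = 1.84/18.4 = 0.1
z = 58.5 * 18.4 = 1076.4
uz = 1076.4 * sqrt(0.039145^2 + 0.1^2) = 115.593

115.593


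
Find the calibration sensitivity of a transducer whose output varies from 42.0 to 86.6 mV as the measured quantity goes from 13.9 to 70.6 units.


Sensitivity = (y2 - y1) / (x2 - x1).
S = (86.6 - 42.0) / (70.6 - 13.9)
S = 44.6 / 56.7
S = 0.7866 mV/unit

0.7866 mV/unit


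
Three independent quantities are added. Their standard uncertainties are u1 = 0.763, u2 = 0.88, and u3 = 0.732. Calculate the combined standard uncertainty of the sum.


For a sum of independent quantities, uc = sqrt(u1^2 + u2^2 + u3^2).
uc = sqrt(0.763^2 + 0.88^2 + 0.732^2)
uc = sqrt(0.582169 + 0.7744 + 0.535824)
uc = 1.3756

1.3756


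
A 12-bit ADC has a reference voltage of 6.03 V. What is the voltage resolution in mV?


The resolution (LSB) of an ADC is Vref / 2^n.
LSB = 6.03 / 2^12
LSB = 6.03 / 4096
LSB = 0.00147217 V = 1.47216797 mV

1.47216797 mV


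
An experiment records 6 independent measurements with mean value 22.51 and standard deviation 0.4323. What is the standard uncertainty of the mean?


The standard uncertainty for Type A evaluation is u = s / sqrt(n).
u = 0.4323 / sqrt(6)
u = 0.4323 / 2.4495
u = 0.1765

0.1765


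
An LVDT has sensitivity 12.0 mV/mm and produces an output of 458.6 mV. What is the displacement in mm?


Displacement = Vout / sensitivity.
d = 458.6 / 12.0
d = 38.217 mm

38.217 mm


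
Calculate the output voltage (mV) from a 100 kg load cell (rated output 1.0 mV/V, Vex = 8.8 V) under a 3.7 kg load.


Vout = rated_output * Vex * (load / capacity).
Vout = 1.0 * 8.8 * (3.7 / 100)
Vout = 1.0 * 8.8 * 0.037
Vout = 0.326 mV

0.326 mV


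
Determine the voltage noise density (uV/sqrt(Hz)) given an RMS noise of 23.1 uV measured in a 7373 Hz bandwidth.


Noise spectral density = Vrms / sqrt(BW).
NSD = 23.1 / sqrt(7373)
NSD = 23.1 / 85.8662
NSD = 0.269 uV/sqrt(Hz)

0.269 uV/sqrt(Hz)


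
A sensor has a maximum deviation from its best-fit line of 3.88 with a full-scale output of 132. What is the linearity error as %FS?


Linearity error = (max deviation / full scale) * 100%.
Linearity = (3.88 / 132) * 100
Linearity = 2.939 %FS

2.939 %FS


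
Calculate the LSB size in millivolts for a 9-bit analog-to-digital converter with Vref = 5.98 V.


The resolution (LSB) of an ADC is Vref / 2^n.
LSB = 5.98 / 2^9
LSB = 5.98 / 512
LSB = 0.01167969 V = 11.6796875 mV

11.6796875 mV


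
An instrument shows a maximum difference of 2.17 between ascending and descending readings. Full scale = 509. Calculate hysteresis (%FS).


Hysteresis = (max difference / full scale) * 100%.
H = (2.17 / 509) * 100
H = 0.426 %FS

0.426 %FS


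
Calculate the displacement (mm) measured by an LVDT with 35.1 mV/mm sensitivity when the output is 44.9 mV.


Displacement = Vout / sensitivity.
d = 44.9 / 35.1
d = 1.279 mm

1.279 mm


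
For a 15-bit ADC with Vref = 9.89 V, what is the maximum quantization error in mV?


The maximum quantization error is +/- LSB/2.
LSB = Vref / 2^n = 9.89 / 32768 = 0.00030182 V
Max error = LSB / 2 = 0.00030182 / 2 = 0.00015091 V
Max error = 0.1509 mV

0.1509 mV


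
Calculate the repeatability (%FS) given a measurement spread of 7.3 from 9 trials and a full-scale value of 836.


Repeatability = (spread / full scale) * 100%.
R = (7.3 / 836) * 100
R = 0.873 %FS

0.873 %FS


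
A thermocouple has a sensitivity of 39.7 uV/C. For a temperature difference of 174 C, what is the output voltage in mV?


The thermocouple output V = sensitivity * dT.
V = 39.7 uV/C * 174 C
V = 6907.8 uV
V = 6.908 mV

6.908 mV


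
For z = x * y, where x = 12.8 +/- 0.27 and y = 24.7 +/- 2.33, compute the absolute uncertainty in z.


For a product z = x*y, the relative uncertainty is:
uz/z = sqrt((ux/x)^2 + (uy/y)^2)
Relative uncertainties: ux/x = 0.27/12.8 = 0.021094
uy/y = 2.33/24.7 = 0.094332
z = 12.8 * 24.7 = 316.2
uz = 316.2 * sqrt(0.021094^2 + 0.094332^2) = 30.561

30.561


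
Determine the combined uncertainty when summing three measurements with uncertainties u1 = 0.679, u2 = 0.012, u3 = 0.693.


For a sum of independent quantities, uc = sqrt(u1^2 + u2^2 + u3^2).
uc = sqrt(0.679^2 + 0.012^2 + 0.693^2)
uc = sqrt(0.461041 + 0.000144 + 0.480249)
uc = 0.9703

0.9703


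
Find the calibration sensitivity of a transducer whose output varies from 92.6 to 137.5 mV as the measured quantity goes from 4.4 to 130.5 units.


Sensitivity = (y2 - y1) / (x2 - x1).
S = (137.5 - 92.6) / (130.5 - 4.4)
S = 44.9 / 126.1
S = 0.3561 mV/unit

0.3561 mV/unit


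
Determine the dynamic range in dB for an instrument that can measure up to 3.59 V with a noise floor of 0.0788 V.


Dynamic range = 20 * log10(Vmax / Vnoise).
DR = 20 * log10(3.59 / 0.0788)
DR = 20 * log10(45.56)
DR = 33.17 dB

33.17 dB


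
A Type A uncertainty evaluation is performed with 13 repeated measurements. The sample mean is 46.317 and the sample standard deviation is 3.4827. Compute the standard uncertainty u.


The standard uncertainty for Type A evaluation is u = s / sqrt(n).
u = 3.4827 / sqrt(13)
u = 3.4827 / 3.6056
u = 0.9659

0.9659


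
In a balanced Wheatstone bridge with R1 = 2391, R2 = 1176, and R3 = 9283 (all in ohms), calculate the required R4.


At balance: R1*R4 = R2*R3, so R4 = R2*R3/R1.
R4 = 1176 * 9283 / 2391
R4 = 10916808 / 2391
R4 = 4565.79 ohm

4565.79 ohm


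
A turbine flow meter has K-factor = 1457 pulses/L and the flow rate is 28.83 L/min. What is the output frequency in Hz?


Frequency = K * Q / 60 (converting L/min to L/s).
f = 1457 * 28.83 / 60
f = 42005.31 / 60
f = 700.09 Hz

700.09 Hz


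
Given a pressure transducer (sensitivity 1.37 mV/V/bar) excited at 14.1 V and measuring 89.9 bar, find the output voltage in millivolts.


Output = sensitivity * Vex * P.
Vout = 1.37 * 14.1 * 89.9
Vout = 19.317 * 89.9
Vout = 1736.6 mV

1736.6 mV


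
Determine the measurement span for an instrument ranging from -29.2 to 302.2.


Span = upper range - lower range.
Span = 302.2 - (-29.2)
Span = 331.4

331.4


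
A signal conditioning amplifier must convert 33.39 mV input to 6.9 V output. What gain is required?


Gain = Vout / Vin (converting to same units).
G = 6.9 V / 33.39 mV
G = 6900.0 mV / 33.39 mV
G = 206.65

206.65


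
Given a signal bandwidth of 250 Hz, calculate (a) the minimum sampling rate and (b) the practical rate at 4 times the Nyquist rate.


By Nyquist theorem, fs_min = 2 * fmax.
fs_min = 2 * 250 = 500 Hz
Practical rate = 4 * fs_min = 4 * 500 = 2000 Hz

fs_min = 500 Hz, fs_practical = 2000 Hz


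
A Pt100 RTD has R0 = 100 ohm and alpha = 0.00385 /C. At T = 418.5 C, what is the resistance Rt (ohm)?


The RTD equation: Rt = R0 * (1 + alpha * T).
Rt = 100 * (1 + 0.00385 * 418.5)
Rt = 100 * (1 + 1.611225)
Rt = 100 * 2.611225
Rt = 261.123 ohm

261.123 ohm


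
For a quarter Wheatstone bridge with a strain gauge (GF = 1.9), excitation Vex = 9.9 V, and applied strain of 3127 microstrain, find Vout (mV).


Quarter bridge output: Vout = (GF * epsilon * Vex) / 4.
Vout = (1.9 * 3127e-6 * 9.9) / 4
Vout = 0.05881887 / 4 V
Vout = 0.01470472 V = 14.7047 mV

14.7047 mV


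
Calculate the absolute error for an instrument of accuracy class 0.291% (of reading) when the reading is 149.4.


Absolute error = (accuracy% / 100) * reading.
Error = (0.291 / 100) * 149.4
Error = 0.00291 * 149.4
Error = 0.4348

0.4348


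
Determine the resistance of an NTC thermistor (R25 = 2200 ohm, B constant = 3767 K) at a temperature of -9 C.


NTC thermistor equation: Rt = R25 * exp(B * (1/T - 1/T25)).
T in Kelvin: 264.15 K, T25 = 298.15 K
1/T - 1/T25 = 1/264.15 - 1/298.15 = 0.00043171
B * (1/T - 1/T25) = 3767 * 0.00043171 = 1.6263
Rt = 2200 * exp(1.6263) = 11186.6 ohm

11186.6 ohm


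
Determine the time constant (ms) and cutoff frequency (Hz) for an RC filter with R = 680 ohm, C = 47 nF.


Time constant: tau = R * C.
tau = 680 * 4.70e-08 = 3.196e-05 s
tau = 0.032 ms
Cutoff frequency: fc = 1 / (2*pi*R*C).
fc = 1 / (2*pi*3.196e-05) = 4979.82 Hz

tau = 0.032 ms, fc = 4979.82 Hz


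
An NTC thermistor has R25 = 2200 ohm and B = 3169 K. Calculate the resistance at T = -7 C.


NTC thermistor equation: Rt = R25 * exp(B * (1/T - 1/T25)).
T in Kelvin: 266.15 K, T25 = 298.15 K
1/T - 1/T25 = 1/266.15 - 1/298.15 = 0.00040326
B * (1/T - 1/T25) = 3169 * 0.00040326 = 1.2779
Rt = 2200 * exp(1.2779) = 7896.3 ohm

7896.3 ohm


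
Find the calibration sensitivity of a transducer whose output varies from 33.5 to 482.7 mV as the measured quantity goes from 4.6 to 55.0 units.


Sensitivity = (y2 - y1) / (x2 - x1).
S = (482.7 - 33.5) / (55.0 - 4.6)
S = 449.2 / 50.4
S = 8.9127 mV/unit

8.9127 mV/unit


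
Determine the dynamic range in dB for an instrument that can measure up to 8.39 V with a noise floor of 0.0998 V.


Dynamic range = 20 * log10(Vmax / Vnoise).
DR = 20 * log10(8.39 / 0.0998)
DR = 20 * log10(84.07)
DR = 38.49 dB

38.49 dB


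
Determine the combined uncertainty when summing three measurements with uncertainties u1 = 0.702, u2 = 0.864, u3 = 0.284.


For a sum of independent quantities, uc = sqrt(u1^2 + u2^2 + u3^2).
uc = sqrt(0.702^2 + 0.864^2 + 0.284^2)
uc = sqrt(0.492804 + 0.746496 + 0.080656)
uc = 1.1489

1.1489


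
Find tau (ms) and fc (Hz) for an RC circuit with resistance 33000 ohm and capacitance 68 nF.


Time constant: tau = R * C.
tau = 33000 * 6.80e-08 = 0.002244 s
tau = 2.244 ms
Cutoff frequency: fc = 1 / (2*pi*R*C).
fc = 1 / (2*pi*0.002244) = 70.92 Hz

tau = 2.244 ms, fc = 70.92 Hz


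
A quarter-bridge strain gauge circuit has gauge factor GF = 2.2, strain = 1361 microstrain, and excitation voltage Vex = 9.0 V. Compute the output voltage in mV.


Quarter bridge output: Vout = (GF * epsilon * Vex) / 4.
Vout = (2.2 * 1361e-6 * 9.0) / 4
Vout = 0.0269478 / 4 V
Vout = 0.00673695 V = 6.737 mV

6.737 mV


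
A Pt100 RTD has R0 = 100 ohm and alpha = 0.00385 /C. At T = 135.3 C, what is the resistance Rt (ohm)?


The RTD equation: Rt = R0 * (1 + alpha * T).
Rt = 100 * (1 + 0.00385 * 135.3)
Rt = 100 * (1 + 0.520905)
Rt = 100 * 1.520905
Rt = 152.09 ohm

152.09 ohm


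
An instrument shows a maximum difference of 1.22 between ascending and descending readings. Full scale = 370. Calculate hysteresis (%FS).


Hysteresis = (max difference / full scale) * 100%.
H = (1.22 / 370) * 100
H = 0.33 %FS

0.33 %FS


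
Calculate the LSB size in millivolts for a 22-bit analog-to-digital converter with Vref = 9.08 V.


The resolution (LSB) of an ADC is Vref / 2^n.
LSB = 9.08 / 2^22
LSB = 9.08 / 4194304
LSB = 2.16e-06 V = 0.00216484 mV

0.00216484 mV


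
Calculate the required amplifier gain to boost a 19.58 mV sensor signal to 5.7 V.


Gain = Vout / Vin (converting to same units).
G = 5.7 V / 19.58 mV
G = 5700.0 mV / 19.58 mV
G = 291.11

291.11
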